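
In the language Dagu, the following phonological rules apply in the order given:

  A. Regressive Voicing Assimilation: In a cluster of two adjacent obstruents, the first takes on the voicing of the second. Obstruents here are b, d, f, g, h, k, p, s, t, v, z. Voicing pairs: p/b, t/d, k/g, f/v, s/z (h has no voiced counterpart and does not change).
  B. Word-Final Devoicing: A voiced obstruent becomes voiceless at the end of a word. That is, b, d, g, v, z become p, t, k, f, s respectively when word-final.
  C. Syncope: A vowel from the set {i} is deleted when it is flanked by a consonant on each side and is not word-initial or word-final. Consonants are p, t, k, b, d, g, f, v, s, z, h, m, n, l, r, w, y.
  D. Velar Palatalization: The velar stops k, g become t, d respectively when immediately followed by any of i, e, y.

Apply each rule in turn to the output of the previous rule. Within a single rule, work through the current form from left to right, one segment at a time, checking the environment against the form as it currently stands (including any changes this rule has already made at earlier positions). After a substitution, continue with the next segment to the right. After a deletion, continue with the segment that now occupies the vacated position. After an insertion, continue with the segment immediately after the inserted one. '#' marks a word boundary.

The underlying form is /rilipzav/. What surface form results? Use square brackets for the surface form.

[rlbzaf]

A Regressive Voicing Assimilation: [rilipzav] → [rilibzav]
B Word-Final Devoicing: [rilibzav] → [rilibzaf]
C Syncope: [rilibzaf] → [rlbzaf]
D Velar Palatalization: no change — [rlbzaf]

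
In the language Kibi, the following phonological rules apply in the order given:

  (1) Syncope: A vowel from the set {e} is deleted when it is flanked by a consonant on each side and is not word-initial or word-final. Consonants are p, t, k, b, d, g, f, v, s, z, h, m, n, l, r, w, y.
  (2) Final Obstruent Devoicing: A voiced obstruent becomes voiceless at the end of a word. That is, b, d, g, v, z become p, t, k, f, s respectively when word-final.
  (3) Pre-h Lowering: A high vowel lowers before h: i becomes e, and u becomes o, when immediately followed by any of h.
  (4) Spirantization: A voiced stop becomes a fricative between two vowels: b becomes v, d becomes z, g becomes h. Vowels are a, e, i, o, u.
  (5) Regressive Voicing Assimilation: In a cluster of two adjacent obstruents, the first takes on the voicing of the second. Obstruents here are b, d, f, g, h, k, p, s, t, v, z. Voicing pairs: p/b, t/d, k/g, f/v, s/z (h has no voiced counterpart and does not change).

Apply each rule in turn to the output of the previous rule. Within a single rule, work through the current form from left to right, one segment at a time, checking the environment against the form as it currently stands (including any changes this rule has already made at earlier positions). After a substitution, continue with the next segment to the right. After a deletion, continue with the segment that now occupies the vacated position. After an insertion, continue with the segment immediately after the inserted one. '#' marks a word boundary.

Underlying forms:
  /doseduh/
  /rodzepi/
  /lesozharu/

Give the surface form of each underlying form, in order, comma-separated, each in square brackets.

[dozdoh], [rodspi], [lsosharu]

/doseduh/:
  (1) Syncope: [doseduh] → [dosduh]
  (2) Final Obstruent Devoicing: no change — [dosduh]
  (3) Pre-h Lowering: [dosduh] → [dosdoh]
  (4) Spirantization: no change — [dosdoh]
  (5) Regressive Voicing Assimilation: [dosdoh] → [dozdoh]
/rodzepi/:
  (1) Syncope: [rodzepi] → [rodzpi]
  (2) Final Obstruent Devoicing: no change — [rodzpi]
  (3) Pre-h Lowering: no change — [rodzpi]
  (4) Spirantization: no change — [rodzpi]
  (5) Regressive Voicing Assimilation: [rodzpi] → [rodspi]
/lesozharu/:
  (1) Syncope: [lesozharu] → [lsozharu]
  (2) Final Obstruent Devoicing: no change — [lsozharu]
  (3) Pre-h Lowering: no change — [lsozharu]
  (4) Spirantization: no change — [lsozharu]
  (5) Regressive Voicing Assimilation: [lsozharu] → [lsosharu]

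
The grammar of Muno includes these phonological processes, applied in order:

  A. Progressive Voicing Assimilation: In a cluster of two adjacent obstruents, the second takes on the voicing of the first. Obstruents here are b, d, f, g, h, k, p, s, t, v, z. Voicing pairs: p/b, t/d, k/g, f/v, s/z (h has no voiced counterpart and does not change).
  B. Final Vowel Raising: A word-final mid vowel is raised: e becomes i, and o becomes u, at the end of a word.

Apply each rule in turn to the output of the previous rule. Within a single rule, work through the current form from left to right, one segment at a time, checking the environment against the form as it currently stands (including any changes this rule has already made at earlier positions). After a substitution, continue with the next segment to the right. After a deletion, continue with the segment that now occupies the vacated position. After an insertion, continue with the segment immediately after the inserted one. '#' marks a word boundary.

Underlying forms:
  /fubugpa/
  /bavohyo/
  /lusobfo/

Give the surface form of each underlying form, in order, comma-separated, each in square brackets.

/fubugpa/:
  A Progressive Voicing Assimilation: [fubugpa] → [fubugba]
  B Final Vowel Raising: no change — [fubugba]
/bavohyo/:
  A Progressive Voicing Assimilation: no change — [bavohyo]
  B Final Vowel Raising: [bavohyo] → [bavohyu]
/lusobfo/:
  A Progressive Voicing Assimilation: [lusobfo] → [lusobvo]
  B Final Vowel Raising: [lusobvo] → [lusobvu]

[fubugba], [bavohyu], [lusobvu]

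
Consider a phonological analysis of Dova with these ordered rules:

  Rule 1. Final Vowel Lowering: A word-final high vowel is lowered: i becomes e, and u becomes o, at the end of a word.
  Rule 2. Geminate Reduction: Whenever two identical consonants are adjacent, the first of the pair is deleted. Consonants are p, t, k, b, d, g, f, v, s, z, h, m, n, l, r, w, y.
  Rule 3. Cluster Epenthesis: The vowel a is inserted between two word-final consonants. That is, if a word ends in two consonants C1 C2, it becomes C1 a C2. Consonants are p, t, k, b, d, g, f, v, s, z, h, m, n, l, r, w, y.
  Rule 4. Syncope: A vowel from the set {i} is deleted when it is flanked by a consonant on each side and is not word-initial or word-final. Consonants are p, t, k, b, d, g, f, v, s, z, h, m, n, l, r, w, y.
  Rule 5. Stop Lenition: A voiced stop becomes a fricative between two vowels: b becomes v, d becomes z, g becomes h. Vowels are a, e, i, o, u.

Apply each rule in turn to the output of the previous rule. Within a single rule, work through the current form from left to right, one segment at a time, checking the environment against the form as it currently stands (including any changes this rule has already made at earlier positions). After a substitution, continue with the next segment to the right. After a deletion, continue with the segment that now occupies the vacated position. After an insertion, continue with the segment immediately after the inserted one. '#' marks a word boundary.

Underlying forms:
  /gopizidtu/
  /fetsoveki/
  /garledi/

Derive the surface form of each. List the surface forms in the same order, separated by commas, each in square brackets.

/gopizidtu/:
  Rule 1 Final Vowel Lowering: [gopizidtu] → [gopizidto]
  Rule 2 Geminate Reduction: no change — [gopizidto]
  Rule 3 Cluster Epenthesis: no change — [gopizidto]
  Rule 4 Syncope: [gopizidto] → [gopzdto]
  Rule 5 Stop Lenition: no change — [gopzdto]
/fetsoveki/:
  Rule 1 Final Vowel Lowering: [fetsoveki] → [fetsoveke]
  Rule 2 Geminate Reduction: no change — [fetsoveke]
  Rule 3 Cluster Epenthesis: no change — [fetsoveke]
  Rule 4 Syncope: no change — [fetsoveke]
  Rule 5 Stop Lenition: no change — [fetsoveke]
/garledi/:
  Rule 1 Final Vowel Lowering: [garledi] → [garlede]
  Rule 2 Geminate Reduction: no change — [garlede]
  Rule 3 Cluster Epenthesis: no change — [garlede]
  Rule 4 Syncope: no change — [garlede]
  Rule 5 Stop Lenition: [garlede] → [garleze]

[gopzdto], [fetsoveke], [garleze]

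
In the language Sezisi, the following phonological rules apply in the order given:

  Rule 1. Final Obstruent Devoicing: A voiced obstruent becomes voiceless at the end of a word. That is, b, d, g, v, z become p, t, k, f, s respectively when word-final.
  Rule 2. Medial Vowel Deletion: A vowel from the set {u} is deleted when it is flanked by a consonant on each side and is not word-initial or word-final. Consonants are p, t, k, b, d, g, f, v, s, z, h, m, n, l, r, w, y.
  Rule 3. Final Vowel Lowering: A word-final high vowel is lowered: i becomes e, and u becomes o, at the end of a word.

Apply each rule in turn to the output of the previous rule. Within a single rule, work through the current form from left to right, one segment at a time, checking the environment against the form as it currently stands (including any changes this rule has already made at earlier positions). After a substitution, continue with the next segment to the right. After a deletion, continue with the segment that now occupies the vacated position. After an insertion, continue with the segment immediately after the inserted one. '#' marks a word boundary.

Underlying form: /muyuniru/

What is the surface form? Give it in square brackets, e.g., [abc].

Rule 1 Final Obstruent Devoicing: no change — [muyuniru]
Rule 2 Medial Vowel Deletion: [muyuniru] → [myniru]
Rule 3 Final Vowel Lowering: [myniru] → [myniro]

[myniro]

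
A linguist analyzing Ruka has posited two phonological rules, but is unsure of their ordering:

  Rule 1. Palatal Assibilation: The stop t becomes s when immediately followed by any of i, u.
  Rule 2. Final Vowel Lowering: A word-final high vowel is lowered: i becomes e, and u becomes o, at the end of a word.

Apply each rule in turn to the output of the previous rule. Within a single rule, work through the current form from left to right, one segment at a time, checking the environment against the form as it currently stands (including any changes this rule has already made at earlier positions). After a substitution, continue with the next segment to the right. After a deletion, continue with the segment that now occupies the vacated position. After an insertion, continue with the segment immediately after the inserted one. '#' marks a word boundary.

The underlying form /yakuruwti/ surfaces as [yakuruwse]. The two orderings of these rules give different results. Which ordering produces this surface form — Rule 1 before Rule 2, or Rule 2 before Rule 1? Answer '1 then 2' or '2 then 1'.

1 then 2

Order 1 then 2:
  1 Palatal Assibilation: [yakuruwti] → [yakuruwsi]
  2 Final Vowel Lowering: [yakuruwsi] → [yakuruwse]
  result: [yakuruwse]
Order 2 then 1:
  2 Final Vowel Lowering: [yakuruwti] → [yakuruwte]
  1 Palatal Assibilation: no change — [yakuruwte]
  result: [yakuruwte]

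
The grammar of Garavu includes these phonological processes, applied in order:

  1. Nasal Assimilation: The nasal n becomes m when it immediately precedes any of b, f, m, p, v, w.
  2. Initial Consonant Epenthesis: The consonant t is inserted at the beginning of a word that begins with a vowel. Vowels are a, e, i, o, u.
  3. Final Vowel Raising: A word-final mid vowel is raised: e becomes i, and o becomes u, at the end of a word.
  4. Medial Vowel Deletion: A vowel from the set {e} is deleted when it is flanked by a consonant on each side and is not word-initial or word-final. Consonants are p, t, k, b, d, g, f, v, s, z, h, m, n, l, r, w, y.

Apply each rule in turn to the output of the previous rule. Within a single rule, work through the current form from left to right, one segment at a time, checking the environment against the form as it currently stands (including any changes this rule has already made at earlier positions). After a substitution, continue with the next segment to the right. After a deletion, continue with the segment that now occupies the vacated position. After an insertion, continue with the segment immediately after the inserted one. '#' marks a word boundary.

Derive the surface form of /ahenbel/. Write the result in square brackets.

[tahmbl]

1 Nasal Assimilation: [ahenbel] → [ahembel]
2 Initial Consonant Epenthesis: [ahembel] → [tahembel]
3 Final Vowel Raising: no change — [tahembel]
4 Medial Vowel Deletion: [tahembel] → [tahmbl]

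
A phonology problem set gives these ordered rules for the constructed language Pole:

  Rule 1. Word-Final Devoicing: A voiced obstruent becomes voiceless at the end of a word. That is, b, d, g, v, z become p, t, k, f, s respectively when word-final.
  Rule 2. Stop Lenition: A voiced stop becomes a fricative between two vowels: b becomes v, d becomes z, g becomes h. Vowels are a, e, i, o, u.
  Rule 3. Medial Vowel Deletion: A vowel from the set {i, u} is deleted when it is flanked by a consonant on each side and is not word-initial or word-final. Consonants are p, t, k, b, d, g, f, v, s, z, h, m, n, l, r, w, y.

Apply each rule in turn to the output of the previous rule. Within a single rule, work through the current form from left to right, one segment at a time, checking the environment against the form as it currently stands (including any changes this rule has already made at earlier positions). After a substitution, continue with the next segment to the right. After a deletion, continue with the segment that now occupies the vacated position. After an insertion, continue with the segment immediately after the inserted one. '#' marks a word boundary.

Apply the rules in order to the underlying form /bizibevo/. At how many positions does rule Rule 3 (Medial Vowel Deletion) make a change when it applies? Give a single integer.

2

Rule 1 Word-Final Devoicing: no change — [bizibevo]
Rule 2 Stop Lenition: [bizibevo] → [bizivevo]
Rule 3 Medial Vowel Deletion: [bizivevo] → [bzvevo]
Rule Rule 3 changed 2 position(s).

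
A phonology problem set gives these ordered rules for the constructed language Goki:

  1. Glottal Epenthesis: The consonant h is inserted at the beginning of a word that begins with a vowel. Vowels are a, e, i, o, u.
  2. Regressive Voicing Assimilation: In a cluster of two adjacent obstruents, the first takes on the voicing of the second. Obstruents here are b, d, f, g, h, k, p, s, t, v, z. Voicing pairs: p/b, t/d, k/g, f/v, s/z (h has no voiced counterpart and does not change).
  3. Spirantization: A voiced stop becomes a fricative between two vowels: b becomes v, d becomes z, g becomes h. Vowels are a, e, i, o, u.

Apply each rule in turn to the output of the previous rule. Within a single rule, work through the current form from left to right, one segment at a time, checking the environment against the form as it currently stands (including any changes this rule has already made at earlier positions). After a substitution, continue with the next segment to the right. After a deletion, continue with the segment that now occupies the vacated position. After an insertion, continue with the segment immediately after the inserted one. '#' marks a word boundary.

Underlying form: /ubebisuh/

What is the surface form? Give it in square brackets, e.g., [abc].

[huvevisuh]

1 Glottal Epenthesis: [ubebisuh] → [hubebisuh]
2 Regressive Voicing Assimilation: no change — [hubebisuh]
3 Spirantization: [hubebisuh] → [huvevisuh]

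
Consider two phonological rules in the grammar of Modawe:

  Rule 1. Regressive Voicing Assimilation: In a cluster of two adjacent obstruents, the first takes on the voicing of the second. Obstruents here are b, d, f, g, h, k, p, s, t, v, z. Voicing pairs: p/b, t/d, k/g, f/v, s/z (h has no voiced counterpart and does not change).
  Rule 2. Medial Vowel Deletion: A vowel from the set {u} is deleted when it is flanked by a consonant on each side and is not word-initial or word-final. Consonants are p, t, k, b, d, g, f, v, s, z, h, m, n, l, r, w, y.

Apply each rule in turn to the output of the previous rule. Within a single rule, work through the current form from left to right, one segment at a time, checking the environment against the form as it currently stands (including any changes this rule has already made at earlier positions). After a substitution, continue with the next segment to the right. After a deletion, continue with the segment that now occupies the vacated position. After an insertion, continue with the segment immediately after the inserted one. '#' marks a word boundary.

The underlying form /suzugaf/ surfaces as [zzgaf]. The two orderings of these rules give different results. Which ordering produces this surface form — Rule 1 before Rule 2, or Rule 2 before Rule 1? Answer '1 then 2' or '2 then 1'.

Order 1 then 2:
  1 Regressive Voicing Assimilation: no change — [suzugaf]
  2 Medial Vowel Deletion: [suzugaf] → [szgaf]
  result: [szgaf]
Order 2 then 1:
  2 Medial Vowel Deletion: [suzugaf] → [szgaf]
  1 Regressive Voicing Assimilation: [szgaf] → [zzgaf]
  result: [zzgaf]

2 then 1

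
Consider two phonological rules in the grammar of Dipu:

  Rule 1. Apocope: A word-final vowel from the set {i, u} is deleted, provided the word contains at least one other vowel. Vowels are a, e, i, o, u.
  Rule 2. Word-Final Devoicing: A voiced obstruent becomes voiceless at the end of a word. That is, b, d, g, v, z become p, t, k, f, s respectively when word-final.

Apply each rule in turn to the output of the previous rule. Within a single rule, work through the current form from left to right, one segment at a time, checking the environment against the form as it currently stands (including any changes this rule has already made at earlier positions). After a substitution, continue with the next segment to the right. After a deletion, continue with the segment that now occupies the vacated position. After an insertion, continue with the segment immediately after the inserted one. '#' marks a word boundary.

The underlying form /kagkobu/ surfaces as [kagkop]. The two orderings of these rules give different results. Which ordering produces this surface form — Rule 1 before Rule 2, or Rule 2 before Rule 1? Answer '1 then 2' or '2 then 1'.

1 then 2

Order 1 then 2:
  1 Apocope: [kagkobu] → [kagkob]
  2 Word-Final Devoicing: [kagkob] → [kagkop]
  result: [kagkop]
Order 2 then 1:
  2 Word-Final Devoicing: no change — [kagkobu]
  1 Apocope: [kagkobu] → [kagkob]
  result: [kagkob]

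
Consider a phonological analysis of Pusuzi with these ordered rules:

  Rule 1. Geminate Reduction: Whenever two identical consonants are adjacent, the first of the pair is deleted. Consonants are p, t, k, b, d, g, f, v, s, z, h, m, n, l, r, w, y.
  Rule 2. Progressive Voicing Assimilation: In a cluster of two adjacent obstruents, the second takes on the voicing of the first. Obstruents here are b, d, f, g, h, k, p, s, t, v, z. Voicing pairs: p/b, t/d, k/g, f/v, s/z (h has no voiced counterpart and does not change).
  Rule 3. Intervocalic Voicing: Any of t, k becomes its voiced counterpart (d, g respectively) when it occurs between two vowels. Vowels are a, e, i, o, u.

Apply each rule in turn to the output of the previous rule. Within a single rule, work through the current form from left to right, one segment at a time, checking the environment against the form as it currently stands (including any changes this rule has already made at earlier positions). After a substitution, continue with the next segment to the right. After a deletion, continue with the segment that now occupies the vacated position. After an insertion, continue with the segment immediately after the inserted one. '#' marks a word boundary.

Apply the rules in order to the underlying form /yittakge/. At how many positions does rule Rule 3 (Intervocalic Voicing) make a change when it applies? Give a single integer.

Rule 1 Geminate Reduction: [yittakge] → [yitakge]
Rule 2 Progressive Voicing Assimilation: [yitakge] → [yitakke]
Rule 3 Intervocalic Voicing: [yitakke] → [yidakke]
Rule Rule 3 changed 1 position(s).

1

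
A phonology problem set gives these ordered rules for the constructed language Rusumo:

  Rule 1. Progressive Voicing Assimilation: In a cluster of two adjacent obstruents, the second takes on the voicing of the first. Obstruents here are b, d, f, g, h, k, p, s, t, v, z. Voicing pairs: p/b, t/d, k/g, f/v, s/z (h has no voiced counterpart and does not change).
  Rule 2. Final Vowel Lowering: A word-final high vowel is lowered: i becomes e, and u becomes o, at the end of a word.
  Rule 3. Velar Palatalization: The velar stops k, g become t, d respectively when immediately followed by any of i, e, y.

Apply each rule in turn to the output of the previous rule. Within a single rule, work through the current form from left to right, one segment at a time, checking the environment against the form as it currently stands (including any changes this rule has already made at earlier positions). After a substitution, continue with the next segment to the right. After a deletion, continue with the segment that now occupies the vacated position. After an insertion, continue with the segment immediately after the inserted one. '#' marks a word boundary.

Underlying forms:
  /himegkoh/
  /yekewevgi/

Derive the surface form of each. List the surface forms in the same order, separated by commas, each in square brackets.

[himeggoh], [yetewevde]

/himegkoh/:
  Rule 1 Progressive Voicing Assimilation: [himegkoh] → [himeggoh]
  Rule 2 Final Vowel Lowering: no change — [himeggoh]
  Rule 3 Velar Palatalization: no change — [himeggoh]
/yekewevgi/:
  Rule 1 Progressive Voicing Assimilation: no change — [yekewevgi]
  Rule 2 Final Vowel Lowering: [yekewevgi] → [yekewevge]
  Rule 3 Velar Palatalization: [yekewevge] → [yetewevde]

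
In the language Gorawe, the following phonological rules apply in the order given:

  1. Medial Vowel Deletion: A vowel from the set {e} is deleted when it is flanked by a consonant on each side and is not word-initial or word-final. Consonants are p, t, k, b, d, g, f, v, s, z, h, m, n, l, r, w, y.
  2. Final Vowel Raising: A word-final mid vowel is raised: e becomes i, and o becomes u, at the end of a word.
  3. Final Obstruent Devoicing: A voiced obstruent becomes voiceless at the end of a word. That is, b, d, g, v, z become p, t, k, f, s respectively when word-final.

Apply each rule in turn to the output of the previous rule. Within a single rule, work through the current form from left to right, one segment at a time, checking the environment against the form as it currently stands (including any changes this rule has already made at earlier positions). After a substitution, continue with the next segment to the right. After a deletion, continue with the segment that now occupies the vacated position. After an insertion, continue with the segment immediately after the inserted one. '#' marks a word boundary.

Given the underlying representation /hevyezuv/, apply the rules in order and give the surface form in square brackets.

1 Medial Vowel Deletion: [hevyezuv] → [hvyzuv]
2 Final Vowel Raising: no change — [hvyzuv]
3 Final Obstruent Devoicing: [hvyzuv] → [hvyzuf]

[hvyzuf]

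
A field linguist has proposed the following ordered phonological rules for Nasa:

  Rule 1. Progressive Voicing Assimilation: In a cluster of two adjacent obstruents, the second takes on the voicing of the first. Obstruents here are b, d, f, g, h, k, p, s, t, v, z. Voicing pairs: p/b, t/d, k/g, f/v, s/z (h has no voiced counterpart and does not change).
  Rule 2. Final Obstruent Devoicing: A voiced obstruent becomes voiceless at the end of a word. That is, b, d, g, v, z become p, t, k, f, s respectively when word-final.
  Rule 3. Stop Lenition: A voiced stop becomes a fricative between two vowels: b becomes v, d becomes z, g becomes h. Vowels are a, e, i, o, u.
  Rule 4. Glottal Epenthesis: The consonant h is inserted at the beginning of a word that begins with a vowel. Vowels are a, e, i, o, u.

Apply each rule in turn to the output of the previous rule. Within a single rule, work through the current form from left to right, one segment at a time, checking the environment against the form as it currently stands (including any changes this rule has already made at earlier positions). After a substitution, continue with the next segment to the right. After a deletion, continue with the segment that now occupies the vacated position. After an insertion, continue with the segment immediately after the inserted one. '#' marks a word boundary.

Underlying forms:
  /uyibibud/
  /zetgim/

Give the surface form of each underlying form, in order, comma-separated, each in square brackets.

/uyibibud/:
  Rule 1 Progressive Voicing Assimilation: no change — [uyibibud]
  Rule 2 Final Obstruent Devoicing: [uyibibud] → [uyibibut]
  Rule 3 Stop Lenition: [uyibibut] → [uyivivut]
  Rule 4 Glottal Epenthesis: [uyivivut] → [huyivivut]
/zetgim/:
  Rule 1 Progressive Voicing Assimilation: [zetgim] → [zetkim]
  Rule 2 Final Obstruent Devoicing: no change — [zetkim]
  Rule 3 Stop Lenition: no change — [zetkim]
  Rule 4 Glottal Epenthesis: no change — [zetkim]

[huyivivut], [zetkim]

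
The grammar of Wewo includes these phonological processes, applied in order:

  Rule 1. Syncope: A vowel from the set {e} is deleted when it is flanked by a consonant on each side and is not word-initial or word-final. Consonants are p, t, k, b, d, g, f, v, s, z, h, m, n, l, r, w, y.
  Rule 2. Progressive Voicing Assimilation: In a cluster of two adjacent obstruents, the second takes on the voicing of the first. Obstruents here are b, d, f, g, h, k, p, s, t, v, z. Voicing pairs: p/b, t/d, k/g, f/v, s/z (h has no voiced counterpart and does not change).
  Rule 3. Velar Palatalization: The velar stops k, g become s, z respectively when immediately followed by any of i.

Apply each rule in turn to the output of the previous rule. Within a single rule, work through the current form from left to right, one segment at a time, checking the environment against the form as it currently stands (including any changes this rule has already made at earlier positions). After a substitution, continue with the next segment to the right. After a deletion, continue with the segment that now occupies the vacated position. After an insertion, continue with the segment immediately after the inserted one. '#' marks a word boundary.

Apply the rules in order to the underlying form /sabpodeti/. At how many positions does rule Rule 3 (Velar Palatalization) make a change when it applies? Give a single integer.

0

Rule 1 Syncope: [sabpodeti] → [sabpodti]
Rule 2 Progressive Voicing Assimilation: [sabpodti] → [sabboddi]
Rule 3 Velar Palatalization: no change — [sabboddi]
Rule Rule 3 changed 0 position(s).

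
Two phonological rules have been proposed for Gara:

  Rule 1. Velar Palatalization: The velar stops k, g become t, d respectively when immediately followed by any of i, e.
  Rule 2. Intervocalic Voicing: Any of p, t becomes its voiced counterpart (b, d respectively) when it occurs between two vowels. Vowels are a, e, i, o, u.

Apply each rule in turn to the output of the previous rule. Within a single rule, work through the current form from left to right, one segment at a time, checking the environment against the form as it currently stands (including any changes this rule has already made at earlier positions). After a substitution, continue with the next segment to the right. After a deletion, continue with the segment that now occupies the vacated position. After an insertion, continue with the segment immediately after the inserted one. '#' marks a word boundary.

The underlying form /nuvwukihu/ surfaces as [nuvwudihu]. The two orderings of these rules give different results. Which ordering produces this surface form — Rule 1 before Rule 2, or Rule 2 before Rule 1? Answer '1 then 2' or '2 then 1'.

Order 1 then 2:
  1 Velar Palatalization: [nuvwukihu] → [nuvwutihu]
  2 Intervocalic Voicing: [nuvwutihu] → [nuvwudihu]
  result: [nuvwudihu]
Order 2 then 1:
  2 Intervocalic Voicing: no change — [nuvwukihu]
  1 Velar Palatalization: [nuvwukihu] → [nuvwutihu]
  result: [nuvwutihu]

1 then 2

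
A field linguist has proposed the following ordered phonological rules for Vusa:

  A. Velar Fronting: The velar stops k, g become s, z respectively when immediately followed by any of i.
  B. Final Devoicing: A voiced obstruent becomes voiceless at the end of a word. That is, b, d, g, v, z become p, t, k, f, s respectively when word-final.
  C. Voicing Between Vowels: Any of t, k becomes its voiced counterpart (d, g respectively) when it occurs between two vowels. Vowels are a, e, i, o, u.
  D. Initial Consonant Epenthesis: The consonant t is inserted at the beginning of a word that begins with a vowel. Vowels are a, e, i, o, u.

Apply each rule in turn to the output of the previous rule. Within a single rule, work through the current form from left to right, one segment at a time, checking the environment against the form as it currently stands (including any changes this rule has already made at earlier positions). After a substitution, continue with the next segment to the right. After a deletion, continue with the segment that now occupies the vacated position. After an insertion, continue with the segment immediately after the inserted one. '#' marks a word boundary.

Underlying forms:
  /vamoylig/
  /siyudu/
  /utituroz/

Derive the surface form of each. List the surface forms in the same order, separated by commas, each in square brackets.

/vamoylig/:
  A Velar Fronting: no change — [vamoylig]
  B Final Devoicing: [vamoylig] → [vamoylik]
  C Voicing Between Vowels: no change — [vamoylik]
  D Initial Consonant Epenthesis: no change — [vamoylik]
/siyudu/:
  A Velar Fronting: no change — [siyudu]
  B Final Devoicing: no change — [siyudu]
  C Voicing Between Vowels: no change — [siyudu]
  D Initial Consonant Epenthesis: no change — [siyudu]
/utituroz/:
  A Velar Fronting: no change — [utituroz]
  B Final Devoicing: [utituroz] → [utituros]
  C Voicing Between Vowels: [utituros] → [udiduros]
  D Initial Consonant Epenthesis: [udiduros] → [tudiduros]

[vamoylik], [siyudu], [tudiduros]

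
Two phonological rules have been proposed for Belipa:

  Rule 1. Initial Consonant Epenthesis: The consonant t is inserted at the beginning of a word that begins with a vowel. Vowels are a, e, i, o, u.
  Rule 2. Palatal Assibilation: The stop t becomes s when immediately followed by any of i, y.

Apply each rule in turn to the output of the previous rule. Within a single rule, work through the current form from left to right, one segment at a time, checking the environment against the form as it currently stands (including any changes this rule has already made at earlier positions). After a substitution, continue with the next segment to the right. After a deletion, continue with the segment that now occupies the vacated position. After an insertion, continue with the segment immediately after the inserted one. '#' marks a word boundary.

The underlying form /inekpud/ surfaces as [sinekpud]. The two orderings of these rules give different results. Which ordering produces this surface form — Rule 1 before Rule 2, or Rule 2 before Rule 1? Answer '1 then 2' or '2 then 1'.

Order 1 then 2:
  1 Initial Consonant Epenthesis: [inekpud] → [tinekpud]
  2 Palatal Assibilation: [tinekpud] → [sinekpud]
  result: [sinekpud]
Order 2 then 1:
  2 Palatal Assibilation: no change — [inekpud]
  1 Initial Consonant Epenthesis: [inekpud] → [tinekpud]
  result: [tinekpud]

1 then 2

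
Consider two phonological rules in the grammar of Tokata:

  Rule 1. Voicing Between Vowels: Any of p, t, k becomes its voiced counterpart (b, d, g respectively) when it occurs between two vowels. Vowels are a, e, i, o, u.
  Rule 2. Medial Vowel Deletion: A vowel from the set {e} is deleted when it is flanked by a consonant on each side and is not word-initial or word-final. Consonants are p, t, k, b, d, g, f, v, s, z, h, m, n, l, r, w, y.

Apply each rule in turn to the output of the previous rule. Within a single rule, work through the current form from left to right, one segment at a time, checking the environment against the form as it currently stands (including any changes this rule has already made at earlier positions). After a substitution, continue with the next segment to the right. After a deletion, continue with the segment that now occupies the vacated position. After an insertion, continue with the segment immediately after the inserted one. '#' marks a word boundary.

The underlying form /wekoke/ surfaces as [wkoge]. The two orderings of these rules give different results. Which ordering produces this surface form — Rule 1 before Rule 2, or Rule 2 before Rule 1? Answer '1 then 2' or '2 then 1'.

Order 1 then 2:
  1 Voicing Between Vowels: [wekoke] → [wegoge]
  2 Medial Vowel Deletion: [wegoge] → [wgoge]
  result: [wgoge]
Order 2 then 1:
  2 Medial Vowel Deletion: [wekoke] → [wkoke]
  1 Voicing Between Vowels: [wkoke] → [wkoge]
  result: [wkoge]

2 then 1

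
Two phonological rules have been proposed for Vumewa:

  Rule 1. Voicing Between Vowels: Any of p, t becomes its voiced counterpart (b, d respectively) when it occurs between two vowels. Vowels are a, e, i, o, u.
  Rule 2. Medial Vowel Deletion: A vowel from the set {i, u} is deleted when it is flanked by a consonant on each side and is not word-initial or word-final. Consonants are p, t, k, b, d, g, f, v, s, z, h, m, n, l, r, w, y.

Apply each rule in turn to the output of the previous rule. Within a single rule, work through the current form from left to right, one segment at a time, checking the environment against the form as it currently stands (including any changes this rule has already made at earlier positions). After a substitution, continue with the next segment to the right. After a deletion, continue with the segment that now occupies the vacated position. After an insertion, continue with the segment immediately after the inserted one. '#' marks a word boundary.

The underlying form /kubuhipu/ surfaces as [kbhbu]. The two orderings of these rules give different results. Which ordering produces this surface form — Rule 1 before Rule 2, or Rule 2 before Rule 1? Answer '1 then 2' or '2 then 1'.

1 then 2

Order 1 then 2:
  1 Voicing Between Vowels: [kubuhipu] → [kubuhibu]
  2 Medial Vowel Deletion: [kubuhibu] → [kbhbu]
  result: [kbhbu]
Order 2 then 1:
  2 Medial Vowel Deletion: [kubuhipu] → [kbhpu]
  1 Voicing Between Vowels: no change — [kbhpu]
  result: [kbhpu]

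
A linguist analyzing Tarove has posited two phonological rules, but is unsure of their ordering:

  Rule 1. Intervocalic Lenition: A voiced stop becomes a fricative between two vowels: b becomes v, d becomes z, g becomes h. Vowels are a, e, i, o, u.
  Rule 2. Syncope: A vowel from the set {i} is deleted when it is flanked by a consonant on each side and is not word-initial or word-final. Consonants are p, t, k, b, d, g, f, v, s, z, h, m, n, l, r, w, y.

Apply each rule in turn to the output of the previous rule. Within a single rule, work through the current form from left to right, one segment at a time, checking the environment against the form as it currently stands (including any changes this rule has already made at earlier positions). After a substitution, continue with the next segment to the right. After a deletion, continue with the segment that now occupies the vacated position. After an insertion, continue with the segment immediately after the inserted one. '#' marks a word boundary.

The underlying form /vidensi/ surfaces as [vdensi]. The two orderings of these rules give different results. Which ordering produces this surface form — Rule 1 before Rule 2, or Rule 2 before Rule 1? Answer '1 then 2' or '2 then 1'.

2 then 1

Order 1 then 2:
  1 Intervocalic Lenition: [vidensi] → [vizensi]
  2 Syncope: [vizensi] → [vzensi]
  result: [vzensi]
Order 2 then 1:
  2 Syncope: [vidensi] → [vdensi]
  1 Intervocalic Lenition: no change — [vdensi]
  result: [vdensi]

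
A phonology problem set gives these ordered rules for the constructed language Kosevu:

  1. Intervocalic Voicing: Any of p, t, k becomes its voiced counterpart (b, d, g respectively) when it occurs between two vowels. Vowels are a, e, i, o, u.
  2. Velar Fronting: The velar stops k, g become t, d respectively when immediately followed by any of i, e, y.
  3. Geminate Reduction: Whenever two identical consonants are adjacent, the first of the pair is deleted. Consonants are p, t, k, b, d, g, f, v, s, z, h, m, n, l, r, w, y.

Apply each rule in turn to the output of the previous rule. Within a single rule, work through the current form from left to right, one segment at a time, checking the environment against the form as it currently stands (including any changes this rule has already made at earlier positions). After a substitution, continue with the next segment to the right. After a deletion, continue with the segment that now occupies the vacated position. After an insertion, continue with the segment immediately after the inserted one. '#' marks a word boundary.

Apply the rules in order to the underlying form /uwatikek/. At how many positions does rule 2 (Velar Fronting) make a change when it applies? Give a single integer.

1

1 Intervocalic Voicing: [uwatikek] → [uwadigek]
2 Velar Fronting: [uwadigek] → [uwadidek]
3 Geminate Reduction: no change — [uwadidek]
Rule 2 changed 1 position(s).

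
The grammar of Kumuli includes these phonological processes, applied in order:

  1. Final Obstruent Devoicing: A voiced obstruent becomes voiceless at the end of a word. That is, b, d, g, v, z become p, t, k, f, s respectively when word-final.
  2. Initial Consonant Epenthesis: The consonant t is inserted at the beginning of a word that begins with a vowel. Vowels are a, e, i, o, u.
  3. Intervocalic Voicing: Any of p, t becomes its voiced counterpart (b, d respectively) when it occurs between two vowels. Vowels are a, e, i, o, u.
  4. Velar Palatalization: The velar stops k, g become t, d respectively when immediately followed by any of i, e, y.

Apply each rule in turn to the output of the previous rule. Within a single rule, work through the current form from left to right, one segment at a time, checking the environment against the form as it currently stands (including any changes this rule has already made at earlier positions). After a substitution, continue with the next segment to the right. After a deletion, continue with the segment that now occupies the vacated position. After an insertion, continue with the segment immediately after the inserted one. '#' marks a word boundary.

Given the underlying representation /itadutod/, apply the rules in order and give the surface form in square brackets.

[tidadudot]

1 Final Obstruent Devoicing: [itadutod] → [itadutot]
2 Initial Consonant Epenthesis: [itadutot] → [titadutot]
3 Intervocalic Voicing: [titadutot] → [tidadudot]
4 Velar Palatalization: no change — [tidadudot]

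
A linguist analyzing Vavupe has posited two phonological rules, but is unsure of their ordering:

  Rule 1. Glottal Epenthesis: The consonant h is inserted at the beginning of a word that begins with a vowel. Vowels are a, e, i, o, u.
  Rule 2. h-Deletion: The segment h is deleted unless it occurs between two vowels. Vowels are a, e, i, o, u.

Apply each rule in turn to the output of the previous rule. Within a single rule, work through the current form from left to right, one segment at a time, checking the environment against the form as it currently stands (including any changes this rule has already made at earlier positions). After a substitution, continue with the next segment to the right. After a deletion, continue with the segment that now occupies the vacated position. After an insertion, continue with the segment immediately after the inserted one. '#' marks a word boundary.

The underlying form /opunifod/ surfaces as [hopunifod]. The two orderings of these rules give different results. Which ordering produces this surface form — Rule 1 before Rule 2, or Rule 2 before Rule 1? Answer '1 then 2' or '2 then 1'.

2 then 1

Order 1 then 2:
  1 Glottal Epenthesis: [opunifod] → [hopunifod]
  2 h-Deletion: [hopunifod] → [opunifod]
  result: [opunifod]
Order 2 then 1:
  2 h-Deletion: no change — [opunifod]
  1 Glottal Epenthesis: [opunifod] → [hopunifod]
  result: [hopunifod]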